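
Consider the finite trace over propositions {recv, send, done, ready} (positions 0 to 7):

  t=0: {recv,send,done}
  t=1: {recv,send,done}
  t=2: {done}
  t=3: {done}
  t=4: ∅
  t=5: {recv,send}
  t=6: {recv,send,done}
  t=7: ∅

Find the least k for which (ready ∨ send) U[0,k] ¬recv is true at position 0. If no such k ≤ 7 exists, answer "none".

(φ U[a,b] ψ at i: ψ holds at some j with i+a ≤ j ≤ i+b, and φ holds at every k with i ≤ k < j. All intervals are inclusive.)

Need earliest j ≥ 0 with ¬recv, and (ready ∨ send) at every k in [0,j-1].
  j=0: rhs fails.
  j=1: rhs fails.
  j=2: rhs holds; lhs holds on [0,1]. k = 2.

2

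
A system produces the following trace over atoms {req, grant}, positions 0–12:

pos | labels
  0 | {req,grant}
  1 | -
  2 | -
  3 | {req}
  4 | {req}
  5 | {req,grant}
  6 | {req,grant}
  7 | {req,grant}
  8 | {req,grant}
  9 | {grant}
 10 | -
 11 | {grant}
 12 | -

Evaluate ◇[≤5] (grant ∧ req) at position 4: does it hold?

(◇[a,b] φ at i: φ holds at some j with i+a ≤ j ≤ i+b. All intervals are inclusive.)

True

Check (grant ∧ req) at each j in [4,9]:
  j=4: false
  j=5: true
  j=6: true
  j=7: true
  j=8: true
  j=9: false
Found at j=5 → formula holds.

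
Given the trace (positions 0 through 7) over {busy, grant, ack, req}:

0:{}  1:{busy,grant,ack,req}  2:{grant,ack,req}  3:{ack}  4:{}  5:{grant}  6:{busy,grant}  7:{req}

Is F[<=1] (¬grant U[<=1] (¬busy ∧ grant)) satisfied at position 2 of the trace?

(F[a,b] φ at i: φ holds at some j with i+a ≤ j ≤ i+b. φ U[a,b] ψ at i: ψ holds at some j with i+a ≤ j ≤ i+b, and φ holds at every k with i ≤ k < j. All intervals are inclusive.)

Check (¬grant U[<=1] (¬busy ∧ grant)) at each j in [2,3]:
  j=2: holds
  j=3: fails
Found at j=2 → formula holds.

True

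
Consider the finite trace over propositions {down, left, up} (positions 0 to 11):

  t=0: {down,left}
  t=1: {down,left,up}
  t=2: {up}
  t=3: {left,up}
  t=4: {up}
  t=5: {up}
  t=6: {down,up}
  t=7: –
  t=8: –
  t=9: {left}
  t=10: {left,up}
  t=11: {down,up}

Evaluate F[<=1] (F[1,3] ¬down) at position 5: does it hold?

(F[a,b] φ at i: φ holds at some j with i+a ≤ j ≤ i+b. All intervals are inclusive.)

Check F[1,3] ¬down at each j in [5,6]:
  j=5: holds (witness at 7)
  j=6: holds (witness at 7)
Found at j=5 → formula holds.

True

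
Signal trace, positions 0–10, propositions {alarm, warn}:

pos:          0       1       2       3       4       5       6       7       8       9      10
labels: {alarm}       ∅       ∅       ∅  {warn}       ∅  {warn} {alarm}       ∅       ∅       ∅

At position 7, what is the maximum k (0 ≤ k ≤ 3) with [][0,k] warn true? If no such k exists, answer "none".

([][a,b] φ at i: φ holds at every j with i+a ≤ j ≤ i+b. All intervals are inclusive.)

none

warn must hold from j=7 onward; find where it first fails.
  j=7: fails → no k works.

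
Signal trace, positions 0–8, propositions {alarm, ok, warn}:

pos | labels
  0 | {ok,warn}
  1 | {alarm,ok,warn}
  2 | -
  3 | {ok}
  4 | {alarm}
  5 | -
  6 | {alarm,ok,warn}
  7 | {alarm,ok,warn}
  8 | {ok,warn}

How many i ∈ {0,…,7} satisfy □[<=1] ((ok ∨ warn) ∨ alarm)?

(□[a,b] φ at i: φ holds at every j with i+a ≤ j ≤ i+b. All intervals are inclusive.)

4

Evaluate at each i in [0,7]:
  i=0: ✓ (all of [0,1])
  i=1: ✗ (fails at j=2)
  i=2: ✗ (fails at j=2)
  i=3: ✓ (all of [3,4])
  i=4: ✗ (fails at j=5)
  i=5: ✗ (fails at j=5)
  i=6: ✓ (all of [6,7])
  i=7: ✓ (all of [7,8])
Positions where it holds: {0, 3, 6, 7} → 4.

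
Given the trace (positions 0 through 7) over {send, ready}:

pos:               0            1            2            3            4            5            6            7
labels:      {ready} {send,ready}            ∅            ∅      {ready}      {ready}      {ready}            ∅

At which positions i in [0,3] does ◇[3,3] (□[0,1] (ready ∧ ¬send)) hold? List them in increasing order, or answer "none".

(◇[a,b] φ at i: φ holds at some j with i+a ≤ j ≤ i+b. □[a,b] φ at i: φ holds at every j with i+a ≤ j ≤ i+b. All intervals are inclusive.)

1, 2

Evaluate at each i in [0,3]:
  i=0: ✗ (none in [3,3])
  i=1: ✓ (witness j=4)
  i=2: ✓ (witness j=5)
  i=3: ✗ (none in [6,6])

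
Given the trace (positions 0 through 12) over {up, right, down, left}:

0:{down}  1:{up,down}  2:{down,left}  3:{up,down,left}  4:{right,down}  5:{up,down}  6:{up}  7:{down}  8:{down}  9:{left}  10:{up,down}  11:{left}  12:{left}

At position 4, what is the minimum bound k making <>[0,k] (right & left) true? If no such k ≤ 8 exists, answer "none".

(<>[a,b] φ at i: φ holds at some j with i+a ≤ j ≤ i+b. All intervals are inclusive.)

none

Scan j = 4,5,… for (right & left):
  j=4: fails
  j=5: fails
  j=6: fails
  j=7: fails
  j=8: fails
  j=9: fails
  j=10: fails
  j=11: fails
  j=12: fails
No j in [4,12] satisfies it → none.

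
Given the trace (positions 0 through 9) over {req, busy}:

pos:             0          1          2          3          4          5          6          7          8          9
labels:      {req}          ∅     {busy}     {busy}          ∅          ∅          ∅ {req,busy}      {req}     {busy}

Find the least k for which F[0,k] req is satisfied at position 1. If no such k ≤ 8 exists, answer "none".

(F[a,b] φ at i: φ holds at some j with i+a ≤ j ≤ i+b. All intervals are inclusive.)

6

Scan j = 1,2,… for req:
  j=1: fails
  j=2: fails
  j=3: fails
  j=4: fails
  j=5: fails
  j=6: fails
  j=7: holds
First hit at j=7, so smallest k = 7-1 = 6.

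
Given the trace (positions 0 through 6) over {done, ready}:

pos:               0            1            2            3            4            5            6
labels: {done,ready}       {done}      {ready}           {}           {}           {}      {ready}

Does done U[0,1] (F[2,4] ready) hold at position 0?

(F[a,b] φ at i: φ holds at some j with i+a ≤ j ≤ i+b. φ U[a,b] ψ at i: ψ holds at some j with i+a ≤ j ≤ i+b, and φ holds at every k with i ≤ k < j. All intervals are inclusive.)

Yes

Need some j in [0,1] with F[2,4] ready, and done at every k in [0,j-1].
  j=0: F[2,4] ready holds; no prefix to check → satisfied.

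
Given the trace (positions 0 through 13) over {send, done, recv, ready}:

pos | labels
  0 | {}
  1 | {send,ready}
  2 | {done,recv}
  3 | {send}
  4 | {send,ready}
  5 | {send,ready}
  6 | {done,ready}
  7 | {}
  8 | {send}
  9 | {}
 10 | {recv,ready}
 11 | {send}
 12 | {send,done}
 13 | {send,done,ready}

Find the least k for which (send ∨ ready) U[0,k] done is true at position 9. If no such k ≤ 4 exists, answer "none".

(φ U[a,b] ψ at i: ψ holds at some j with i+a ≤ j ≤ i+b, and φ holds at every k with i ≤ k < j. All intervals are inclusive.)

none

Need earliest j ≥ 9 with done, and (send ∨ ready) at every k in [9,j-1].
  j=9: rhs fails.
  j=10: rhs fails.
  j=11: rhs fails.
  j=12: rhs holds but lhs fails at k=9.
  j=13: rhs holds but lhs fails at k=9.
No witness within the range → none.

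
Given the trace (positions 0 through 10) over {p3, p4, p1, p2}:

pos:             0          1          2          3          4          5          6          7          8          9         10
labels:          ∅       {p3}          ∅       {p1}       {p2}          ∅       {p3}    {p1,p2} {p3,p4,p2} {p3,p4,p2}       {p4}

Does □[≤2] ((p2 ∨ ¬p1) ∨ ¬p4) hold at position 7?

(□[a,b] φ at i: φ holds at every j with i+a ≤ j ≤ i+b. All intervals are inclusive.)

True

Check ((p2 ∨ ¬p1) ∨ ¬p4) at every j in [7,9]:
  j=7: true
  j=8: true
  j=9: true
All positions satisfy it → formula holds.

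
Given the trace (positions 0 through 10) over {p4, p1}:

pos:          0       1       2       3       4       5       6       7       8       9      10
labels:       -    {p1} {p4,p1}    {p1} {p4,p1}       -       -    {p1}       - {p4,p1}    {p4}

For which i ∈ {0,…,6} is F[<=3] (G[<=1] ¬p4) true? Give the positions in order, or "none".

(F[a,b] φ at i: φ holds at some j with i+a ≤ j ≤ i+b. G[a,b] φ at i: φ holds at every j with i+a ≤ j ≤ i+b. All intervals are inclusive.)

Evaluate at each i in [0,6]:
  i=0: ✓ (witness j=0)
  i=1: ✗ (none in [1,4])
  i=2: ✓ (witness j=5)
  i=3: ✓ (witness j=5)
  i=4: ✓ (witness j=5)
  i=5: ✓ (witness j=5)
  i=6: ✓ (witness j=6)

0, 2, 3, 4, 5, 6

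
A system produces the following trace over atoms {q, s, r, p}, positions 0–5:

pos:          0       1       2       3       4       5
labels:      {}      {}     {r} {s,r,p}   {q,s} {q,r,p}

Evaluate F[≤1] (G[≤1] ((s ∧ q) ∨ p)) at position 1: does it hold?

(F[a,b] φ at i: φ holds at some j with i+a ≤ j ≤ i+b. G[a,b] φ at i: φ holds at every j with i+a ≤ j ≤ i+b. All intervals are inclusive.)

Does not hold

Check G[≤1] ((s ∧ q) ∨ p) at each j in [1,2]:
  j=1: fails at 1
  j=2: fails at 2
No position in the window satisfies it → formula fails.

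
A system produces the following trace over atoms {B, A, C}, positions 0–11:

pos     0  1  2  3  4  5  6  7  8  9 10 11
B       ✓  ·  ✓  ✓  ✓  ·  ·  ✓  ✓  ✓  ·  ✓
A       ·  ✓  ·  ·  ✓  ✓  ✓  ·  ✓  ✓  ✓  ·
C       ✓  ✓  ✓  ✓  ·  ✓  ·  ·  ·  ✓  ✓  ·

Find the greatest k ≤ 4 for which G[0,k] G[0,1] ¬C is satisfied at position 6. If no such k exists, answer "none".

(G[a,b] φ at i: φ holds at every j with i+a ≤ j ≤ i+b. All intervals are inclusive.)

1

G[0,1] ¬C must hold from j=6 onward; find where it first fails.
  j=6: holds
  j=7: holds
  j=8: fails
Holds on [6,7], so largest k = 1.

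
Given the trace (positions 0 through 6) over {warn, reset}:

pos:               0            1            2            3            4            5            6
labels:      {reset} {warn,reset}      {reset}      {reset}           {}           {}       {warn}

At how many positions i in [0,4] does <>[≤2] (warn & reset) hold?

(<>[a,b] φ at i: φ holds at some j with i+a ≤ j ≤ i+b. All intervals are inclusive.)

2

Evaluate at each i in [0,4]:
  i=0: ✓ (witness j=1)
  i=1: ✓ (witness j=1)
  i=2: ✗ (none in [2,4])
  i=3: ✗ (none in [3,5])
  i=4: ✗ (none in [4,6])
Positions where it holds: {0, 1} → 2.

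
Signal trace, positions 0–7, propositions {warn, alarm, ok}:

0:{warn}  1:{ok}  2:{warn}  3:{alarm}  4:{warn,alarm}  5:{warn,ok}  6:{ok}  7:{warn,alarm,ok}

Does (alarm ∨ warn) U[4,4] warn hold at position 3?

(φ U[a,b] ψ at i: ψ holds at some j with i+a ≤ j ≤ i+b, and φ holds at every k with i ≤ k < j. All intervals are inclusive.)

Need some j in [7,7] with warn, and (alarm ∨ warn) at every k in [3,j-1].
  j=7: warn holds, but (alarm ∨ warn) fails at k=6 → not this j.
No j in the window works → until fails.

Does not hold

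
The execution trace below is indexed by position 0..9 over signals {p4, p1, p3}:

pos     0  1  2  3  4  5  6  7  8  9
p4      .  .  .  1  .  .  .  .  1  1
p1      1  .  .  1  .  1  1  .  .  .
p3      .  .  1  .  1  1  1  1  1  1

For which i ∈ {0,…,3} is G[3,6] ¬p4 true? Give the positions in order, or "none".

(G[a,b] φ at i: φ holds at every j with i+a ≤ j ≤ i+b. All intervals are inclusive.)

Evaluate at each i in [0,3]:
  i=0: ✗ (fails at j=3)
  i=1: ✓ (all of [4,7])
  i=2: ✗ (fails at j=8)
  i=3: ✗ (fails at j=8)

1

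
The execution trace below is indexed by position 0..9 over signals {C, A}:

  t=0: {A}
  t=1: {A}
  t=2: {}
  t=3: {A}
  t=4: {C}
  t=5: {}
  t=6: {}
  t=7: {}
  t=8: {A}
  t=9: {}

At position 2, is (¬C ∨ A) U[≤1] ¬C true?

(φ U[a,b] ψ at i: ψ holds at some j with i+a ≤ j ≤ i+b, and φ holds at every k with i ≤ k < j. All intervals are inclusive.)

True

Need some j in [2,3] with ¬C, and (¬C ∨ A) at every k in [2,j-1].
  j=2: ¬C holds; no prefix to check → satisfied.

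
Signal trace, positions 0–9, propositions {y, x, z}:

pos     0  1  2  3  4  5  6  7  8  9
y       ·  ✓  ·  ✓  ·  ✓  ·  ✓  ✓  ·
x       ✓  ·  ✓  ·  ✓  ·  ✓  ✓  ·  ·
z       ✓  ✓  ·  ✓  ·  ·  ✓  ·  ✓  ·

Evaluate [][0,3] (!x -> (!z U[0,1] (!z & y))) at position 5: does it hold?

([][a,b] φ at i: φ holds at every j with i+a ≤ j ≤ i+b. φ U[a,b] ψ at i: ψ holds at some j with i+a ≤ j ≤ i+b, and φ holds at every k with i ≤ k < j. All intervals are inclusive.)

False

Check (!x -> (!z U[0,1] (!z & y))) at every j in [5,8]:
  j=5: antecedent true; consequent holds → ✓
  j=6: antecedent false → ✓
  j=7: antecedent false → ✓
  j=8: antecedent true; consequent fails → ✗
Fails at j=8 → formula fails.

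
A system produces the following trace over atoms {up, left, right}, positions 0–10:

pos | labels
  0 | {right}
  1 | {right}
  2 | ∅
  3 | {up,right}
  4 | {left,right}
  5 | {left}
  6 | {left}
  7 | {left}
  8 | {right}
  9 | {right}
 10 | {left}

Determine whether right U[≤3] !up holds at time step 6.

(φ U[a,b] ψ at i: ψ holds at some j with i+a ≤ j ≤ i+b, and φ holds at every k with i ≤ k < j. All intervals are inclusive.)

Need some j in [6,9] with !up, and right at every k in [6,j-1].
  j=6: !up holds; no prefix to check → satisfied.

Yes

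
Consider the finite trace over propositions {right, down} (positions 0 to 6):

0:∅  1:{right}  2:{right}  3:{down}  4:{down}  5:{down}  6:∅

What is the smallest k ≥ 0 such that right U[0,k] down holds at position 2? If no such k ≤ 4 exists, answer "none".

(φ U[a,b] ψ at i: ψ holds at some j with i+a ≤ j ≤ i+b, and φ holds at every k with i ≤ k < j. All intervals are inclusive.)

Need earliest j ≥ 2 with down, and right at every k in [2,j-1].
  j=2: rhs fails.
  j=3: rhs holds; lhs holds on [2,2]. k = 1.

1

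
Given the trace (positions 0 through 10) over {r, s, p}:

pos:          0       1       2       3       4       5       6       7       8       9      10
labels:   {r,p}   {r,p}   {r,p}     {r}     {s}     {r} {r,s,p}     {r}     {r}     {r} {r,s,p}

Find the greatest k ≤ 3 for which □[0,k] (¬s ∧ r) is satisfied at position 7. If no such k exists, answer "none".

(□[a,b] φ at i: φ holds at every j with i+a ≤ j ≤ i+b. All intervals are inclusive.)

2

(¬s ∧ r) must hold from j=7 onward; find where it first fails.
  j=7: holds
  j=8: holds
  j=9: holds
  j=10: fails
Holds on [7,9], so largest k = 2.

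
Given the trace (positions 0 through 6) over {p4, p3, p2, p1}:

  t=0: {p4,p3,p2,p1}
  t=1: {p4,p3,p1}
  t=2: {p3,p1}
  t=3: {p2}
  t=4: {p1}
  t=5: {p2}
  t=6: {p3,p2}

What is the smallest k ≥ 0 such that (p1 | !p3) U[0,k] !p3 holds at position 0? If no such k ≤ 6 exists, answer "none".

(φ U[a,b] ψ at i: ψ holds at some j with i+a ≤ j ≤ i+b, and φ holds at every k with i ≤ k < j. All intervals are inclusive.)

3

Need earliest j ≥ 0 with !p3, and (p1 | !p3) at every k in [0,j-1].
  j=0: rhs fails.
  j=1: rhs fails.
  j=2: rhs fails.
  j=3: rhs holds; lhs holds on [0,2]. k = 3.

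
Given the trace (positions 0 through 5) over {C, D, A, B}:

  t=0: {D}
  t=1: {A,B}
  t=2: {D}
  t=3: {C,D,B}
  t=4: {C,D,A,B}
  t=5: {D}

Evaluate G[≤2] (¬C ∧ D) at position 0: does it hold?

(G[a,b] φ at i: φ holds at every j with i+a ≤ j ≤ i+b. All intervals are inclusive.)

Check (¬C ∧ D) at every j in [0,2]:
  j=0: true
  j=1: false
  j=2: true
Fails at j=1 → formula fails.

Does not hold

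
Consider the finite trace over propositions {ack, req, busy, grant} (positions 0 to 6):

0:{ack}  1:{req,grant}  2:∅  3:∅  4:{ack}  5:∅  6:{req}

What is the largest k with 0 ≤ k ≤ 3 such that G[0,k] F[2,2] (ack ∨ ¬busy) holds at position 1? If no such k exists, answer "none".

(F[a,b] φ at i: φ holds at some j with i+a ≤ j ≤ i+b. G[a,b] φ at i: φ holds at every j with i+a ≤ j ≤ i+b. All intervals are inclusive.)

F[2,2] (ack ∨ ¬busy) must hold from j=1 onward; find where it first fails.
  j=1: holds
  j=2: holds
  j=3: holds
  j=4: holds
Holds through j=4; largest k = 3.

3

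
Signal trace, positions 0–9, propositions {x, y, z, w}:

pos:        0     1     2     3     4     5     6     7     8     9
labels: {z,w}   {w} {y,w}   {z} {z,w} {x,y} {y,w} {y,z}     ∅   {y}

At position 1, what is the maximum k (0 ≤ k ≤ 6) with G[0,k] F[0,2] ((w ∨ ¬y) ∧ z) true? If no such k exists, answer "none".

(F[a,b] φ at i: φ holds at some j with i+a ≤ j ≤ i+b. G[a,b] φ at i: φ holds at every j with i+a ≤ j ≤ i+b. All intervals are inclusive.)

F[0,2] ((w ∨ ¬y) ∧ z) must hold from j=1 onward; find where it first fails.
  j=1: holds
  j=2: holds
  j=3: holds
  j=4: holds
  j=5: fails
Holds on [1,4], so largest k = 3.

3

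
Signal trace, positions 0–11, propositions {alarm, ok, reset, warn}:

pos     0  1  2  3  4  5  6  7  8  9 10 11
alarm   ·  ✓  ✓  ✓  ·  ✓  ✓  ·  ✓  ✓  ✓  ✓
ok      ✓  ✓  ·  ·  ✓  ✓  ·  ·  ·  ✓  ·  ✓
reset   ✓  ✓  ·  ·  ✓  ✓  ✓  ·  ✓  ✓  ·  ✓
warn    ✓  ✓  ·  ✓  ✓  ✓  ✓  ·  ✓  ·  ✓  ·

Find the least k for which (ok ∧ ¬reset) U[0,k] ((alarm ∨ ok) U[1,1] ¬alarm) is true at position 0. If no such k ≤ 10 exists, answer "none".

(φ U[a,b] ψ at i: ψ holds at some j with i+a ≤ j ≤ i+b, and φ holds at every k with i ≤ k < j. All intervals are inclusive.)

none

Need earliest j ≥ 0 with ((alarm ∨ ok) U[1,1] ¬alarm), and (ok ∧ ¬reset) at every k in [0,j-1].
  j=0: rhs fails.
  j=1: rhs fails.
  j=2: rhs fails.
  j=3: rhs holds but lhs fails at k=0.
  j=4: rhs fails.
  j=5: rhs fails.
  j=6: rhs holds but lhs fails at k=0.
  j=7: rhs fails.
  j=8: rhs fails.
  j=9: rhs fails.
  j=10: rhs fails.
No witness within the range → none.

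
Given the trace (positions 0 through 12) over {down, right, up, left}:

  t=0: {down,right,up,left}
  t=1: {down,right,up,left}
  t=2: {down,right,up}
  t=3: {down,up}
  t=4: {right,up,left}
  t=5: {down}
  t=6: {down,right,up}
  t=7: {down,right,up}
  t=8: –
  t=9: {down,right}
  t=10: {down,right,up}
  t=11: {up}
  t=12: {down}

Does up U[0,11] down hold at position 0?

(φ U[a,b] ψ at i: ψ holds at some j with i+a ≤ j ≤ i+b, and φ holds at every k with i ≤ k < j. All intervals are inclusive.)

Need some j in [0,11] with down, and up at every k in [0,j-1].
  j=0: down holds; no prefix to check → satisfied.

True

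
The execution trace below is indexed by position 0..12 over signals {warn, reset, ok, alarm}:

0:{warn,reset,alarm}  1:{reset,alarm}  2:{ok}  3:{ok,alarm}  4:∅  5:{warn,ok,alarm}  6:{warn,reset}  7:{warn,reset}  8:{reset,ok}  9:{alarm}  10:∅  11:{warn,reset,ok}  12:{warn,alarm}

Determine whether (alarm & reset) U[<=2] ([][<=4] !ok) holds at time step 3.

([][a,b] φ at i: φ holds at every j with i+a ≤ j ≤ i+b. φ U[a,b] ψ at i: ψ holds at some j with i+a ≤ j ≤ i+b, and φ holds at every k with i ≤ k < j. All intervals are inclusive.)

Does not hold

Need some j in [3,5] with [][<=4] !ok, and (alarm & reset) at every k in [3,j-1].
  j=3: [][<=4] !ok — fails at 3.
  j=4: [][<=4] !ok — fails at 5.
  j=5: [][<=4] !ok — fails at 5.
No j in the window works → until fails.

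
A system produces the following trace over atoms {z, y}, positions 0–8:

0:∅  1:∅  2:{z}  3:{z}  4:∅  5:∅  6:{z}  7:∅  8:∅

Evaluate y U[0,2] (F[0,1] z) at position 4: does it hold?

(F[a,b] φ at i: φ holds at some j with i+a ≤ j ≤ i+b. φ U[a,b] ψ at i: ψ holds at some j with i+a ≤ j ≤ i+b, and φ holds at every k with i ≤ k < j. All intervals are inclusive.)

Need some j in [4,6] with F[0,1] z, and y at every k in [4,j-1].
  j=4: F[0,1] z — fails (none in [4,5]).
  j=5: F[0,1] z holds, but y fails at k=4 → not this j.
  j=6: F[0,1] z holds, but y fails at k=4 → not this j.
No j in the window works → until fails.

Does not hold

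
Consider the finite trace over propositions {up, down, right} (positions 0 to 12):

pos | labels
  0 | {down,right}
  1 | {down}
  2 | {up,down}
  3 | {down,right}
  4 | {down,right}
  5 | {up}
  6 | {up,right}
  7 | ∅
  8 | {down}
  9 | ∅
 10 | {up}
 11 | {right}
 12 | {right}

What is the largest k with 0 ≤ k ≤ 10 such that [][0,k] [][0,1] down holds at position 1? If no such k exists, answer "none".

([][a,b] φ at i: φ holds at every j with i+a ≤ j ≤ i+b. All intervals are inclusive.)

2

[][0,1] down must hold from j=1 onward; find where it first fails.
  j=1: holds
  j=2: holds
  j=3: holds
  j=4: fails
Holds on [1,3], so largest k = 2.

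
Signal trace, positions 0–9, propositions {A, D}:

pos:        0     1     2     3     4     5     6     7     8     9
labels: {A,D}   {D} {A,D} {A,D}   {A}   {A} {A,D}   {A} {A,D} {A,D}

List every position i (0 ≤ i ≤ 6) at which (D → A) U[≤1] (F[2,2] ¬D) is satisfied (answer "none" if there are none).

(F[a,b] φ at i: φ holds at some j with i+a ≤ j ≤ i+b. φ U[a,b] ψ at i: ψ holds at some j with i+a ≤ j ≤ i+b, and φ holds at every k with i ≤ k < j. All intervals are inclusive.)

Evaluate at each i in [0,6]:
  i=0: ✗ (no rhs in [0,1])
  i=1: ✗ (lhs fails at k=1 before rhs at j=2)
  i=2: ✓ (rhs at j=2)
  i=3: ✓ (rhs at j=3)
  i=4: ✓ (rhs at j=5; lhs holds on [4,4])
  i=5: ✓ (rhs at j=5)
  i=6: ✗ (no rhs in [6,7])

2, 3, 4, 5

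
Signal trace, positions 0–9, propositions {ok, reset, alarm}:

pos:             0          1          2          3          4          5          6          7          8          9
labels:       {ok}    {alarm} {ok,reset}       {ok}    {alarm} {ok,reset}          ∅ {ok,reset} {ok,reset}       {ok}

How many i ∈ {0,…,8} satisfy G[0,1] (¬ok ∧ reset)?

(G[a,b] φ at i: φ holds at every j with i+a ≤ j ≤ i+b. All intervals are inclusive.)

Evaluate at each i in [0,8]:
  i=0: ✗ (fails at j=0)
  i=1: ✗ (fails at j=1)
  i=2: ✗ (fails at j=2)
  i=3: ✗ (fails at j=3)
  i=4: ✗ (fails at j=4)
  i=5: ✗ (fails at j=5)
  i=6: ✗ (fails at j=6)
  i=7: ✗ (fails at j=7)
  i=8: ✗ (fails at j=8)
Positions where it holds: {} → 0.

0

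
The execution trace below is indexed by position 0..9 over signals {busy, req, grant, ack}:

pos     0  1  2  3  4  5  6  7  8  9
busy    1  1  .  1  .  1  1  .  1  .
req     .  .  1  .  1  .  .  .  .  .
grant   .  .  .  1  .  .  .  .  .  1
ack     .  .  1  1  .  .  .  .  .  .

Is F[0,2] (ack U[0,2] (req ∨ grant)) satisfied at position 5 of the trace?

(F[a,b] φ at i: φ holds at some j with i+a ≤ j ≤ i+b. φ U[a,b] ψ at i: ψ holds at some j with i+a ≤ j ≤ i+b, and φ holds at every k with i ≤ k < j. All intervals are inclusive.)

Check (ack U[0,2] (req ∨ grant)) at each j in [5,7]:
  j=5: fails
  j=6: fails
  j=7: fails
No position in the window satisfies it → formula fails.

Does not hold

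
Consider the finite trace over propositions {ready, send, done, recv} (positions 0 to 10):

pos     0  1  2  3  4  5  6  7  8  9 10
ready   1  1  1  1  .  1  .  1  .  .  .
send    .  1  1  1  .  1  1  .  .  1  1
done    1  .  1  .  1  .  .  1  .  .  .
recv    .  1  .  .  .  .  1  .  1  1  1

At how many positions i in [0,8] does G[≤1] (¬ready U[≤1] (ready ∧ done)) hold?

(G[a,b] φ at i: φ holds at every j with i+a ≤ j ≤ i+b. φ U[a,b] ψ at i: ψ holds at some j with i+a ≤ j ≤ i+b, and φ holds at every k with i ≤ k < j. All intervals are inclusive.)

Evaluate at each i in [0,8]:
  i=0: ✗ (fails at j=1)
  i=1: ✗ (fails at j=1)
  i=2: ✗ (fails at j=3)
  i=3: ✗ (fails at j=3)
  i=4: ✗ (fails at j=4)
  i=5: ✗ (fails at j=5)
  i=6: ✓ (all of [6,7])
  i=7: ✗ (fails at j=8)
  i=8: ✗ (fails at j=8)
Positions where it holds: {6} → 1.

1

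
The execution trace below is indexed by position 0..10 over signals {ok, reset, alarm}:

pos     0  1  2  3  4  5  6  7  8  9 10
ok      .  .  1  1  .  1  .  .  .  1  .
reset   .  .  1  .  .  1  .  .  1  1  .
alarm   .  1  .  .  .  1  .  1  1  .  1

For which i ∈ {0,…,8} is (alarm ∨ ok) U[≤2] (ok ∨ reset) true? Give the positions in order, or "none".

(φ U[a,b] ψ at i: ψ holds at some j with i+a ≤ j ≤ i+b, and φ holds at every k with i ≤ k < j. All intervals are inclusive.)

Evaluate at each i in [0,8]:
  i=0: ✗ (lhs fails at k=0 before rhs at j=2)
  i=1: ✓ (rhs at j=2; lhs holds on [1,1])
  i=2: ✓ (rhs at j=2)
  i=3: ✓ (rhs at j=3)
  i=4: ✗ (lhs fails at k=4 before rhs at j=5)
  i=5: ✓ (rhs at j=5)
  i=6: ✗ (lhs fails at k=6 before rhs at j=8)
  i=7: ✓ (rhs at j=8; lhs holds on [7,7])
  i=8: ✓ (rhs at j=8)

1, 2, 3, 5, 7, 8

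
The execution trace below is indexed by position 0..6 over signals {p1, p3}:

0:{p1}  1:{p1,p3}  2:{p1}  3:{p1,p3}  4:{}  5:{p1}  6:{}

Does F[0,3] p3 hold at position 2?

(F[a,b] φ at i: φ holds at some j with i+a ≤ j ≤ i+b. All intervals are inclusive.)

Yes

Check p3 at each j in [2,5]:
  j=2: false
  j=3: true
  j=4: false
  j=5: false
Found at j=3 → formula holds.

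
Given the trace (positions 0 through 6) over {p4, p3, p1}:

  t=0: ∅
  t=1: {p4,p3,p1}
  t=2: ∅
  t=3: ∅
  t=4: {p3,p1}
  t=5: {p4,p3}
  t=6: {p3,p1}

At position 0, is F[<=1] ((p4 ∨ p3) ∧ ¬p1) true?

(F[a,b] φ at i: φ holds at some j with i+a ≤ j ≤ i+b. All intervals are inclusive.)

False

Check ((p4 ∨ p3) ∧ ¬p1) at each j in [0,1]:
  j=0: false
  j=1: false
No position in the window satisfies it → formula fails.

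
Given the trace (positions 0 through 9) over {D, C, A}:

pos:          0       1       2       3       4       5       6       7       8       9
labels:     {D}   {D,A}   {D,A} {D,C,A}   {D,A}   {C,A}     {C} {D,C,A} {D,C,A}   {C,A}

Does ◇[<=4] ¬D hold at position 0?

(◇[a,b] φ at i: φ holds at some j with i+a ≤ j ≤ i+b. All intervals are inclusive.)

No

Check ¬D at each j in [0,4]:
  j=0: false
  j=1: false
  j=2: false
  j=3: false
  j=4: false
No position in the window satisfies it → formula fails.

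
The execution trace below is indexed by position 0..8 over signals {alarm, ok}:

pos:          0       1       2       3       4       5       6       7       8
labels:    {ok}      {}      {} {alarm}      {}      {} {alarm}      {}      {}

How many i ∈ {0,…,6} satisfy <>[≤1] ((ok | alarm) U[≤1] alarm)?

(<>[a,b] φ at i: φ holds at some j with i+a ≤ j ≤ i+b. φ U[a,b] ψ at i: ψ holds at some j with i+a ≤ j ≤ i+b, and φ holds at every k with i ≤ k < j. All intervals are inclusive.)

Evaluate at each i in [0,6]:
  i=0: ✗ (none in [0,1])
  i=1: ✗ (none in [1,2])
  i=2: ✓ (witness j=3)
  i=3: ✓ (witness j=3)
  i=4: ✗ (none in [4,5])
  i=5: ✓ (witness j=6)
  i=6: ✓ (witness j=6)
Positions where it holds: {2, 3, 5, 6} → 4.

4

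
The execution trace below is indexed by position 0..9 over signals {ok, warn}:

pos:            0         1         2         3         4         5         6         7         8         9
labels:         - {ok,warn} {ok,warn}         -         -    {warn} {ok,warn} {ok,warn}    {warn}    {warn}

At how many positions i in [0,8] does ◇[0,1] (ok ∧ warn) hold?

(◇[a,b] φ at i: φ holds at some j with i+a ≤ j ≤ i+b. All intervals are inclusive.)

Evaluate at each i in [0,8]:
  i=0: ✓ (witness j=1)
  i=1: ✓ (witness j=1)
  i=2: ✓ (witness j=2)
  i=3: ✗ (none in [3,4])
  i=4: ✗ (none in [4,5])
  i=5: ✓ (witness j=6)
  i=6: ✓ (witness j=6)
  i=7: ✓ (witness j=7)
  i=8: ✗ (none in [8,9])
Positions where it holds: {0, 1, 2, 5, 6, 7} → 6.

6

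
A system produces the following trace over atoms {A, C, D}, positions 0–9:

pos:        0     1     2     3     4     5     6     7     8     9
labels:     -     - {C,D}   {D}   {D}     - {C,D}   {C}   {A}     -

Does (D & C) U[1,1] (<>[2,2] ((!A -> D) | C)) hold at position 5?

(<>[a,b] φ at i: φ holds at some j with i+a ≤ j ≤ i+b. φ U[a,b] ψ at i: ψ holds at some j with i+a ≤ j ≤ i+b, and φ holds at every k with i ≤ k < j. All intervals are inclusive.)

Need some j in [6,6] with <>[2,2] ((!A -> D) | C), and (D & C) at every k in [5,j-1].
  j=6: <>[2,2] ((!A -> D) | C) holds, but (D & C) fails at k=5 → not this j.
No j in the window works → until fails.

Does not hold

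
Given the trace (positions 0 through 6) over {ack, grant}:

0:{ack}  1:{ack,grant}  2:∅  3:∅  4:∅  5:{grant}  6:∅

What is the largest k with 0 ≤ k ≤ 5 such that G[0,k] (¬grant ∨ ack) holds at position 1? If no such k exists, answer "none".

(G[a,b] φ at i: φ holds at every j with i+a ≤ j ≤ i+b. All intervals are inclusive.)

3

(¬grant ∨ ack) must hold from j=1 onward; find where it first fails.
  j=1: holds
  j=2: holds
  j=3: holds
  j=4: holds
  j=5: fails
Holds on [1,4], so largest k = 3.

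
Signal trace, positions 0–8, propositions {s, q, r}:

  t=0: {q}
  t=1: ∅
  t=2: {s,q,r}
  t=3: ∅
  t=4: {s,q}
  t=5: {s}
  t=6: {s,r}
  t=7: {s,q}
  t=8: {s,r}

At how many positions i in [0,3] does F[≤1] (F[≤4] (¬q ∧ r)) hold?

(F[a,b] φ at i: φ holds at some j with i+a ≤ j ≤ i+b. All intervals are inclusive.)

Evaluate at each i in [0,3]:
  i=0: ✗ (none in [0,1])
  i=1: ✓ (witness j=2)
  i=2: ✓ (witness j=2)
  i=3: ✓ (witness j=3)
Positions where it holds: {1, 2, 3} → 3.

3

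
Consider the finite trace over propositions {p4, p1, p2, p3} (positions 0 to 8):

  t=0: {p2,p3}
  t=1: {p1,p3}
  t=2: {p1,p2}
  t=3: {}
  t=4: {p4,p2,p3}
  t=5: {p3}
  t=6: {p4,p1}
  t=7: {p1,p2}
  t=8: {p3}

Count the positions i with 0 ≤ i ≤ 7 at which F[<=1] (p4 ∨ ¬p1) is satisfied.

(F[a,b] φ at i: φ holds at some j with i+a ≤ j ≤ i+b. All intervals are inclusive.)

7

Evaluate at each i in [0,7]:
  i=0: ✓ (witness j=0)
  i=1: ✗ (none in [1,2])
  i=2: ✓ (witness j=3)
  i=3: ✓ (witness j=3)
  i=4: ✓ (witness j=4)
  i=5: ✓ (witness j=5)
  i=6: ✓ (witness j=6)
  i=7: ✓ (witness j=8)
Positions where it holds: {0, 2, 3, 4, 5, 6, 7} → 7.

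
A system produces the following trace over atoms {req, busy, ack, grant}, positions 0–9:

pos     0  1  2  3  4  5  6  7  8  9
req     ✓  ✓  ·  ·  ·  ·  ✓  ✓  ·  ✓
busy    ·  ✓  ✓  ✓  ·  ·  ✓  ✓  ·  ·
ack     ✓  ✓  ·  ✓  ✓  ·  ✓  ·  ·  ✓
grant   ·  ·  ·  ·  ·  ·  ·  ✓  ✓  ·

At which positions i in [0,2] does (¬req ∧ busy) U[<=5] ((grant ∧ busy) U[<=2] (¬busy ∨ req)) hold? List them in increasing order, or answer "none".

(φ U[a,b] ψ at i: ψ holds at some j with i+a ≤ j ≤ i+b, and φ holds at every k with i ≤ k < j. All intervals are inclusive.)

0, 1, 2

Evaluate at each i in [0,2]:
  i=0: ✓ (rhs at j=0)
  i=1: ✓ (rhs at j=1)
  i=2: ✓ (rhs at j=4; lhs holds on [2,3])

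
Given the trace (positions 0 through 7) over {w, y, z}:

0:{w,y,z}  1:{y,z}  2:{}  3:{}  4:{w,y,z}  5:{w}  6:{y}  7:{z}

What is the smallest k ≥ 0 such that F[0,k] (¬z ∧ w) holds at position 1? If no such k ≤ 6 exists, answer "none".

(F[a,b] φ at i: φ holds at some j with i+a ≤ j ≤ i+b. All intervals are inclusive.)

Scan j = 1,2,… for (¬z ∧ w):
  j=1: fails
  j=2: fails
  j=3: fails
  j=4: fails
  j=5: holds
First hit at j=5, so smallest k = 5-1 = 4.

4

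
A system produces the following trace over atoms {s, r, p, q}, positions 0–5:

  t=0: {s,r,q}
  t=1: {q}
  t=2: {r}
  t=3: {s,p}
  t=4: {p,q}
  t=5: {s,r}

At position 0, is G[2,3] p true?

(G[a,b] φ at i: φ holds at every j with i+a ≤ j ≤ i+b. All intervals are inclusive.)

Check p at every j in [2,3]:
  j=2: false
  j=3: true
Fails at j=2 → formula fails.

False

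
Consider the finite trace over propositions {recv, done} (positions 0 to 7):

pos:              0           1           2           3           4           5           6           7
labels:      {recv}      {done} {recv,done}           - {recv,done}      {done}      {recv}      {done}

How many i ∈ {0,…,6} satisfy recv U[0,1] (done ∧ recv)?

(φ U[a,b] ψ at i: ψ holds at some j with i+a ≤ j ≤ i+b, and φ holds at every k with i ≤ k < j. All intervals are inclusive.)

2

Evaluate at each i in [0,6]:
  i=0: ✗ (no rhs in [0,1])
  i=1: ✗ (lhs fails at k=1 before rhs at j=2)
  i=2: ✓ (rhs at j=2)
  i=3: ✗ (lhs fails at k=3 before rhs at j=4)
  i=4: ✓ (rhs at j=4)
  i=5: ✗ (no rhs in [5,6])
  i=6: ✗ (no rhs in [6,7])
Positions where it holds: {2, 4} → 2.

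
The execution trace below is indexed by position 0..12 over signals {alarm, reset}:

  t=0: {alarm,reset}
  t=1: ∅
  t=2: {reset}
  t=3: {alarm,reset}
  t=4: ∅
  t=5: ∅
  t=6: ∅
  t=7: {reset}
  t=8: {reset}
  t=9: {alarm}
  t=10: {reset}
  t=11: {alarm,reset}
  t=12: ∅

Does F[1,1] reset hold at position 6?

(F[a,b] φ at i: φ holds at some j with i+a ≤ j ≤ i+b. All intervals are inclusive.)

Yes

Check reset at each j in [7,7]:
  j=7: true
Found at j=7 → formula holds.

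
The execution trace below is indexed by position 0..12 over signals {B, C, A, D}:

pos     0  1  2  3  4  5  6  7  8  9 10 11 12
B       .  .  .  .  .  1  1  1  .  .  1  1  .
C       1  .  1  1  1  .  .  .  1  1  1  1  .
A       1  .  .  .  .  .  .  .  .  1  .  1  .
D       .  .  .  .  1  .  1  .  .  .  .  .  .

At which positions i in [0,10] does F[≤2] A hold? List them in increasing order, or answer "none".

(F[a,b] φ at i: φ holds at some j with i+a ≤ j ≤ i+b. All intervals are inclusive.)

Evaluate at each i in [0,10]:
  i=0: ✓ (witness j=0)
  i=1: ✗ (none in [1,3])
  i=2: ✗ (none in [2,4])
  i=3: ✗ (none in [3,5])
  i=4: ✗ (none in [4,6])
  i=5: ✗ (none in [5,7])
  i=6: ✗ (none in [6,8])
  i=7: ✓ (witness j=9)
  i=8: ✓ (witness j=9)
  i=9: ✓ (witness j=9)
  i=10: ✓ (witness j=11)

0, 7, 8, 9, 10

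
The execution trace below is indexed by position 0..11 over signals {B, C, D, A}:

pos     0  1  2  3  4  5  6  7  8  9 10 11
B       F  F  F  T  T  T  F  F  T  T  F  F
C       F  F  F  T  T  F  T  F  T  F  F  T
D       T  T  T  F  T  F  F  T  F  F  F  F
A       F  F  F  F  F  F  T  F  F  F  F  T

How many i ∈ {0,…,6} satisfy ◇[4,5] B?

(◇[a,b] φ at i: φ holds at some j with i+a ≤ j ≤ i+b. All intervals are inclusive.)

Evaluate at each i in [0,6]:
  i=0: ✓ (witness j=4)
  i=1: ✓ (witness j=5)
  i=2: ✗ (none in [6,7])
  i=3: ✓ (witness j=8)
  i=4: ✓ (witness j=8)
  i=5: ✓ (witness j=9)
  i=6: ✗ (none in [10,11])
Positions where it holds: {0, 1, 3, 4, 5} → 5.

5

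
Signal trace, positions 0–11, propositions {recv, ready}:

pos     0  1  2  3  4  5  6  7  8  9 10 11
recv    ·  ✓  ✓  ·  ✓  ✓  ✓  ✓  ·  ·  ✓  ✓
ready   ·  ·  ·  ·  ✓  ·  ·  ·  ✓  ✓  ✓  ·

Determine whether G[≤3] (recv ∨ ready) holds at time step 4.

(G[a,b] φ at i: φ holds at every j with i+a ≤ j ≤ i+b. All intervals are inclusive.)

Check (recv ∨ ready) at every j in [4,7]:
  j=4: true
  j=5: true
  j=6: true
  j=7: true
All positions satisfy it → formula holds.

Yes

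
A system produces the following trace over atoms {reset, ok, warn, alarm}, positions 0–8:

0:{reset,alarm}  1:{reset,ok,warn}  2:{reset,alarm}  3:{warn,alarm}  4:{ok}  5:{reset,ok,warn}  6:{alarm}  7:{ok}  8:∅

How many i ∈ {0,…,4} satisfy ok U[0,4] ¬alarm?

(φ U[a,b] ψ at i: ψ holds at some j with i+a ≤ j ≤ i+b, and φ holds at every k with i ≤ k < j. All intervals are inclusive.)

Evaluate at each i in [0,4]:
  i=0: ✗ (lhs fails at k=0 before rhs at j=1)
  i=1: ✓ (rhs at j=1)
  i=2: ✗ (lhs fails at k=2 before rhs at j=4)
  i=3: ✗ (lhs fails at k=3 before rhs at j=4)
  i=4: ✓ (rhs at j=4)
Positions where it holds: {1, 4} → 2.

2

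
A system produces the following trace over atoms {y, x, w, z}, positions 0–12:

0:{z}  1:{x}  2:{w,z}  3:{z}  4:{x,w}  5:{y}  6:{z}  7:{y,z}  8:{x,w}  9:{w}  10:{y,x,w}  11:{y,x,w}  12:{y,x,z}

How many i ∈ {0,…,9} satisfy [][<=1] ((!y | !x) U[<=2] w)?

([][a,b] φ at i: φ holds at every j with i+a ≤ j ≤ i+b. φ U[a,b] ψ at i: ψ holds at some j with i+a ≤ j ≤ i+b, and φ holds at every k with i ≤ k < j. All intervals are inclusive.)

Evaluate at each i in [0,9]:
  i=0: ✓ (all of [0,1])
  i=1: ✓ (all of [1,2])
  i=2: ✓ (all of [2,3])
  i=3: ✓ (all of [3,4])
  i=4: ✗ (fails at j=5)
  i=5: ✗ (fails at j=5)
  i=6: ✓ (all of [6,7])
  i=7: ✓ (all of [7,8])
  i=8: ✓ (all of [8,9])
  i=9: ✓ (all of [9,10])
Positions where it holds: {0, 1, 2, 3, 6, 7, 8, 9} → 8.

8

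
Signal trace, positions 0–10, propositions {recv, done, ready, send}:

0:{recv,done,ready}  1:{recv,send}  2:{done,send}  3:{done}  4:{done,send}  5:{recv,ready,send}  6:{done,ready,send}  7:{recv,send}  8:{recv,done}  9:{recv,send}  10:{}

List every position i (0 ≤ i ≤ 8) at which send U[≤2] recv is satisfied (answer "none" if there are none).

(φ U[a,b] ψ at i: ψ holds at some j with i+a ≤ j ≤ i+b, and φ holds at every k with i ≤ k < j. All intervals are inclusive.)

0, 1, 4, 5, 6, 7, 8

Evaluate at each i in [0,8]:
  i=0: ✓ (rhs at j=0)
  i=1: ✓ (rhs at j=1)
  i=2: ✗ (no rhs in [2,4])
  i=3: ✗ (lhs fails at k=3 before rhs at j=5)
  i=4: ✓ (rhs at j=5; lhs holds on [4,4])
  i=5: ✓ (rhs at j=5)
  i=6: ✓ (rhs at j=7; lhs holds on [6,6])
  i=7: ✓ (rhs at j=7)
  i=8: ✓ (rhs at j=8)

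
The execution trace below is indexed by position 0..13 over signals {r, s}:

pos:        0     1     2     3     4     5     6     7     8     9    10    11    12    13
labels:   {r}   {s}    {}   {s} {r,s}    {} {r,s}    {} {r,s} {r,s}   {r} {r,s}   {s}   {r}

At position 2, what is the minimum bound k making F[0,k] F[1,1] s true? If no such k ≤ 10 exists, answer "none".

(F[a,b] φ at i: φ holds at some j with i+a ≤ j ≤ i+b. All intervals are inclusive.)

Scan j = 2,3,… for F[1,1] s:
  j=2: holds
First hit at j=2, so smallest k = 2-2 = 0.

0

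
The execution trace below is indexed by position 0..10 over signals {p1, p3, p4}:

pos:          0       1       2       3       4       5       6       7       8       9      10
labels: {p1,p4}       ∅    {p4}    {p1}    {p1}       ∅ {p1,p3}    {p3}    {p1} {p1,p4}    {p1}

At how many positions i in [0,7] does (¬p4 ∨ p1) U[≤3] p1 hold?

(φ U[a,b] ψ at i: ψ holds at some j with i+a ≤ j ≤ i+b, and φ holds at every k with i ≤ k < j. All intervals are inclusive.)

Evaluate at each i in [0,7]:
  i=0: ✓ (rhs at j=0)
  i=1: ✗ (lhs fails at k=2 before rhs at j=3)
  i=2: ✗ (lhs fails at k=2 before rhs at j=3)
  i=3: ✓ (rhs at j=3)
  i=4: ✓ (rhs at j=4)
  i=5: ✓ (rhs at j=6; lhs holds on [5,5])
  i=6: ✓ (rhs at j=6)
  i=7: ✓ (rhs at j=8; lhs holds on [7,7])
Positions where it holds: {0, 3, 4, 5, 6, 7} → 6.

6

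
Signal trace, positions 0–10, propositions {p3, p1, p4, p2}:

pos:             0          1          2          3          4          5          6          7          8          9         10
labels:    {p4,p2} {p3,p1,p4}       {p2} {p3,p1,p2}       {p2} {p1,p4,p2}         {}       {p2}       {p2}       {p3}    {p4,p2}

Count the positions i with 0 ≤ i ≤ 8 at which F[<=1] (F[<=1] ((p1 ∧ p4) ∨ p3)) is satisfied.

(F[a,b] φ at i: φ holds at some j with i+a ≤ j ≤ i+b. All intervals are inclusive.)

Evaluate at each i in [0,8]:
  i=0: ✓ (witness j=0)
  i=1: ✓ (witness j=1)
  i=2: ✓ (witness j=2)
  i=3: ✓ (witness j=3)
  i=4: ✓ (witness j=4)
  i=5: ✓ (witness j=5)
  i=6: ✗ (none in [6,7])
  i=7: ✓ (witness j=8)
  i=8: ✓ (witness j=8)
Positions where it holds: {0, 1, 2, 3, 4, 5, 7, 8} → 8.

8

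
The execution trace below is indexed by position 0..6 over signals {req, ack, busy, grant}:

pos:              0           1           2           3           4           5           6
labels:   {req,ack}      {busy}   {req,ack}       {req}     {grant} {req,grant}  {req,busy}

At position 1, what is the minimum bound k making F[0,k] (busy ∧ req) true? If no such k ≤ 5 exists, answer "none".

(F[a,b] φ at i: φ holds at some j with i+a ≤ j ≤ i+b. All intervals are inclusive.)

Scan j = 1,2,… for (busy ∧ req):
  j=1: fails
  j=2: fails
  j=3: fails
  j=4: fails
  j=5: fails
  j=6: holds
First hit at j=6, so smallest k = 6-1 = 5.

5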